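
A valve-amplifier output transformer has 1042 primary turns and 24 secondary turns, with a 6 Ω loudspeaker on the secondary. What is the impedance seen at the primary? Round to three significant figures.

Z_p = (N_p/N_s)² × Z_s = (1042/24)² × 6 = 11300 Ω.

Z_p ≈ 11300 Ω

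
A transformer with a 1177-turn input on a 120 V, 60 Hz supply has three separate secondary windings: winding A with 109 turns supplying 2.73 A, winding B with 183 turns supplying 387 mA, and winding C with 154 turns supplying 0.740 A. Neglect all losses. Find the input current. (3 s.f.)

I_in ≈ 0.410 A

V_A = 120 × 109/1177 = 11.113 V; V_B = 120 × 183/1177 = 18.658 V; V_C = 120 × 154/1177 = 15.701 V.
P_out = V_A I_A + V_B I_B + V_C I_C = 11.113×2.73 + 18.658×0.387 + 15.701×0.740 = 30.338 + 7.2205 + 11.619 = 49.178 W.
Ideal ⇒ P_in = P_out, so I_in = P_out/V_in = 49.178/120 = 0.410 A.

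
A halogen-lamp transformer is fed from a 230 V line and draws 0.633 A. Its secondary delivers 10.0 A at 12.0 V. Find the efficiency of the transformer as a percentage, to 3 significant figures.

η ≈ 82.4%

P_in = 230 × 0.633 = 145.590 W.
P_out = 12.0 × 10.0 = 120.000 W.
η = P_out/P_in = 120.000/145.590 = 0.824.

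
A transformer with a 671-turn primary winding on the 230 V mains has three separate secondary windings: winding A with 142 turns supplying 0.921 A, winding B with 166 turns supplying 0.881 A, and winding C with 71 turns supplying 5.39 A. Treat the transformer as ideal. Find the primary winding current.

I_p ≈ 0.983 A

V_A = 230 × 142/671 = 48.674 V; V_B = 230 × 166/671 = 56.900 V; V_C = 230 × 71/671 = 24.337 V.
P_out = V_A I_A + V_B I_B + V_C I_C = 48.674×0.921 + 56.900×0.881 + 24.337×5.39 = 44.828 + 50.129 + 131.18 = 226.13 W.
Ideal ⇒ P_in = P_out, so I_p = P_out/V_p = 226.13/230 = 0.983 A.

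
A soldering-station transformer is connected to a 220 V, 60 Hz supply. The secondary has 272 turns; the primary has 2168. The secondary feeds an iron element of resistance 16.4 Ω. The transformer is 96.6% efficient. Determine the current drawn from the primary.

V_s = 220 × 272/2168 = 27.601 V.
I_s = V_s/R = 27.601/16.4 = 1.6830 A.
P_out = V_s I_s = 27.601 × 1.6830 = 46.454 W.
P_in = P_out/η = 46.454/0.966 = 48.089 W.
I_p = P_in/V_p = 48.089/220 = 0.219 A.

I_p ≈ 0.219 A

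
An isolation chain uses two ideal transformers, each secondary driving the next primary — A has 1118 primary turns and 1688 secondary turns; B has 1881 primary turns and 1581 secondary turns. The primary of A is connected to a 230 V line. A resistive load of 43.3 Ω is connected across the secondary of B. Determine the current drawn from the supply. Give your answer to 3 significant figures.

Secondary of A: V = 230.00 × 1688/1118 = 347.26 V.
Secondary of B: V = 347.26 × 1581/1881 = 291.88 V.
I_load = 291.88/43.3 = 6.7408 A, so P_out = 291.88 × 6.7408 = 1967.5 W.
All ideal ⇒ P_in = P_out, so I_supply = 1967.5/230 = 8.55 A.

I_supply ≈ 8.55 A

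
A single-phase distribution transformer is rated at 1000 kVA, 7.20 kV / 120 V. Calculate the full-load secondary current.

I_s ≈ 8330 A

I_s = S/V_s = 1000000/120 = 8330 A.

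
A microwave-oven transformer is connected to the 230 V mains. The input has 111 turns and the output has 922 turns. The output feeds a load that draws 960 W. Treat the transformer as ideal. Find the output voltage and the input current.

V_out ≈ 1910 V, I_in ≈ 4.17 A

V_out = V_in × N_out/N_in = 230 × 922/111 = 1910.5 V.
I_out = P/V_out = 960/1910.5 = 0.50250 A.
I_in = I_out × N_out/N_in = 0.50250 × 922/111 = 4.17 A.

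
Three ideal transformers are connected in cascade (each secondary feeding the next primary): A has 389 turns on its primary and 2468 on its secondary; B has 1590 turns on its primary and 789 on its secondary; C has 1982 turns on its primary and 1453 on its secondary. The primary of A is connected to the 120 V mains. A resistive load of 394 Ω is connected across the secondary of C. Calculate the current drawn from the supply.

After A: V = 120.00 × 2468/389 = 761.34 V.
After B: V = 761.34 × 789/1590 = 377.80 V.
After C: V = 377.80 × 1453/1982 = 276.96 V.
I_load = 276.96/394 = 0.70295 A, so P_out = 276.96 × 0.70295 = 194.69 W.
All ideal ⇒ P_in = P_out, so I_supply = 194.69/120 = 1.62 A.

I_supply ≈ 1.62 A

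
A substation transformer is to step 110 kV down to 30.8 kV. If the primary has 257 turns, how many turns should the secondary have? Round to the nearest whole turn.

N_s/N_p = V_s/V_p, so N_s = 257 × 30800/110000 = 72.0 ≈ 72 turns.

N_s = 72 turns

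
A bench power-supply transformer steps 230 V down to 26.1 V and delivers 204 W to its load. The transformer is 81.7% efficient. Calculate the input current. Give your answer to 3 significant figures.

I_in ≈ 1.09 A

P_in = P_out/η = 204/0.817 = 249.69 W.
I_in = P_in/V_in = 249.69/230 = 1.09 A.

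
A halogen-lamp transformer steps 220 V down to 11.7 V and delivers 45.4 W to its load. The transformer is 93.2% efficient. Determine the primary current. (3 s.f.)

P_in = P_out/η = 45.4/0.932 = 48.712 W.
I_p = P_in/V_p = 48.712/220 = 0.221 A.

I_p ≈ 0.221 A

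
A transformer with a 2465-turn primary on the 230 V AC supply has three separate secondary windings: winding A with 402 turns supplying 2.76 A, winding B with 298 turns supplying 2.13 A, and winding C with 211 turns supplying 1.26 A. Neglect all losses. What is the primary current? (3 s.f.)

I_p ≈ 0.815 A

V_A = 230 × 402/2465 = 37.509 V; V_B = 230 × 298/2465 = 27.805 V; V_C = 230 × 211/2465 = 19.688 V.
P_out = V_A I_A + V_B I_B + V_C I_C = 37.509×2.76 + 27.805×2.13 + 19.688×1.26 = 103.53 + 59.225 + 24.806 = 187.56 W.
Ideal ⇒ P_in = P_out, so I_p = P_out/V_p = 187.56/230 = 0.815 A.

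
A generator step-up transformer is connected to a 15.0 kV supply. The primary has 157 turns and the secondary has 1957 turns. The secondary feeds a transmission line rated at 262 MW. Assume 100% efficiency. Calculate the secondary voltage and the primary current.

V_s ≈ 187000 V, I_p ≈ 17500 A

V_s = V_p × N_s/N_p = 15000 × 1957/157 = 186970 V.
I_s = P/V_s = 2.62×10^8/186970 = 1401.3 A.
I_p = I_s × N_s/N_p = 1401.3 × 1957/157 = 17500 A.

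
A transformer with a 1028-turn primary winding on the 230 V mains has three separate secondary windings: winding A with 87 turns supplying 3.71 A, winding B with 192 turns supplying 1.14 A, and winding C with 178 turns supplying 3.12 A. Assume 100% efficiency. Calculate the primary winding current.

I_p ≈ 1.07 A

V_A = 230 × 87/1028 = 19.465 V; V_B = 230 × 192/1028 = 42.957 V; V_C = 230 × 178/1028 = 39.825 V.
P_out = V_A I_A + V_B I_B + V_C I_C = 19.465×3.71 + 42.957×1.14 + 39.825×3.12 = 72.215 + 48.971 + 124.25 = 245.44 W.
Ideal ⇒ P_in = P_out, so I_p = P_out/V_p = 245.44/230 = 1.07 A.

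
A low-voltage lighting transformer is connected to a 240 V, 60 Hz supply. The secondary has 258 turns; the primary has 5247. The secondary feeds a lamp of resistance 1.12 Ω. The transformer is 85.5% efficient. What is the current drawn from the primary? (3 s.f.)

V_s = 240 × 258/5247 = 11.801 V.
I_s = V_s/R = 11.801/1.12 = 10.537 A.
P_out = V_s I_s = 11.801 × 10.537 = 124.34 W.
P_in = P_out/η = 124.34/0.855 = 145.43 W.
I_p = P_in/V_p = 145.43/240 = 0.606 A.

I_p ≈ 0.606 A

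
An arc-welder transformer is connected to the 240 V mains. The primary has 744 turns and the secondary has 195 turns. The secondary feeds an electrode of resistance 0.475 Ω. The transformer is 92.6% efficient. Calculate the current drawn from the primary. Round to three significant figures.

I_p ≈ 37.5 A

V_s = 240 × 195/744 = 62.903 V.
I_s = V_s/R = 62.903/0.475 = 132.43 A.
P_out = V_s I_s = 62.903 × 132.43 = 8330.1 W.
P_in = P_out/η = 8330.1/0.926 = 8995.8 W.
I_p = P_in/V_p = 8995.8/240 = 37.5 A.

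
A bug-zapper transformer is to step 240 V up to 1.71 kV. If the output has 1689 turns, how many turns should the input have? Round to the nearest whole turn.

N_in/N_out = V_in/V_out, so N_in = 1689 × 240/1710 = 237.1 ≈ 237 turns.

N_in = 237 turns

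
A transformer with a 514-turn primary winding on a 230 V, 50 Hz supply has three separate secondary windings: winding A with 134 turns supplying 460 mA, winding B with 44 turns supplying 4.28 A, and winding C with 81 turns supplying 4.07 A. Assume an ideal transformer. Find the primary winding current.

I_p ≈ 1.13 A

V_A = 230 × 134/514 = 59.961 V; V_B = 230 × 44/514 = 19.689 V; V_C = 230 × 81/514 = 36.245 V.
P_out = V_A I_A + V_B I_B + V_C I_C = 59.961×0.460 + 19.689×4.28 + 36.245×4.07 = 27.582 + 84.268 + 147.52 = 259.37 W.
Ideal ⇒ P_in = P_out, so I_p = P_out/V_p = 259.37/230 = 1.13 A.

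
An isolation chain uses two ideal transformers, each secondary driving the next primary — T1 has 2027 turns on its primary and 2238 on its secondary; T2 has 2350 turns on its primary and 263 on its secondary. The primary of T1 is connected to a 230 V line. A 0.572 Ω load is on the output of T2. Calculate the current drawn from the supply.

After T1: V = 230.00 × 2238/2027 = 253.94 V.
After T2: V = 253.94 × 263/2350 = 28.420 V.
I_load = 28.420/0.572 = 49.685 A, so P_out = 28.420 × 49.685 = 1412.0 W.
All ideal ⇒ P_in = P_out, so I_supply = 1412.0/230 = 6.14 A.

I_supply ≈ 6.14 A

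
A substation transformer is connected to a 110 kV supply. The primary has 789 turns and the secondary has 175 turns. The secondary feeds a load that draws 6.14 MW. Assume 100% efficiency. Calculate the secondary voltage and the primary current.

V_s ≈ 24400 V, I_p ≈ 55.8 A

V_s = V_p × N_s/N_p = 110000 × 175/789 = 24398 V.
I_s = P/V_s = 6.14×10^6/24398 = 251.66 A.
I_p = I_s × N_s/N_p = 251.66 × 175/789 = 55.8 A.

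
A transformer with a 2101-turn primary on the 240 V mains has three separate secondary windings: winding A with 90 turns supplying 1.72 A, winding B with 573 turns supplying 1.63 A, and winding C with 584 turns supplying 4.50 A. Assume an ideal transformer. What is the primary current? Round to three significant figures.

I_p ≈ 1.77 A

V_A = 240 × 90/2101 = 10.281 V; V_B = 240 × 573/2101 = 65.455 V; V_C = 240 × 584/2101 = 66.711 V.
P_out = V_A I_A + V_B I_B + V_C I_C = 10.281×1.72 + 65.455×1.63 + 66.711×4.50 = 17.683 + 106.69 + 300.20 = 424.57 W.
Ideal ⇒ P_in = P_out, so I_p = P_out/V_p = 424.57/240 = 1.77 A.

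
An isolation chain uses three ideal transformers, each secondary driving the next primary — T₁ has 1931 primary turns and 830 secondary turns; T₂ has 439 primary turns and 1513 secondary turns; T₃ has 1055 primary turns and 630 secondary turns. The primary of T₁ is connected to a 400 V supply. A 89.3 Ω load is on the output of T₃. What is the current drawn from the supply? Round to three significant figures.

I_supply ≈ 3.51 A

Secondary of T₁: V = 400.00 × 830/1931 = 171.93 V.
Secondary of T₂: V = 171.93 × 1513/439 = 592.56 V.
Secondary of T₃: V = 592.56 × 630/1055 = 353.85 V.
I_load = 353.85/89.3 = 3.9625 A, so P_out = 353.85 × 3.9625 = 1402.1 W.
All ideal ⇒ P_in = P_out, so I_supply = 1402.1/400 = 3.51 A.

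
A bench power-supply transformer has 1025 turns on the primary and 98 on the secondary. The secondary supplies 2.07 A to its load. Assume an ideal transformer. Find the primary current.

For an ideal transformer I_p/I_s = N_s/N_p, so I_p = 2.07 × 98/1025 = 0.198 A.

I_p ≈ 0.198 A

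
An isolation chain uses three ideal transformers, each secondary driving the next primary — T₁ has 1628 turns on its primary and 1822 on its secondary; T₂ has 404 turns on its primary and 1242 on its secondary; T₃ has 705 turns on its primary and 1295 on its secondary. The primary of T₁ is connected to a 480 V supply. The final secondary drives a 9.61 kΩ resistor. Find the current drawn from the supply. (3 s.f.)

Secondary of T₁: V = 480.00 × 1822/1628 = 537.20 V.
Secondary of T₂: V = 537.20 × 1242/404 = 1651.5 V.
Secondary of T₃: V = 1651.5 × 1295/705 = 3033.6 V.
I_load = 3033.6/9610 = 0.31567 A, so P_out = 3033.6 × 0.31567 = 957.61 W.
All ideal ⇒ P_in = P_out, so I_supply = 957.61/480 = 2.00 A.

I_supply ≈ 2.00 A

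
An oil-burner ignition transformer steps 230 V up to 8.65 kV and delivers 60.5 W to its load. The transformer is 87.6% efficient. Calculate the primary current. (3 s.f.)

P_in = P_out/η = 60.5/0.876 = 69.064 W.
I_p = P_in/V_p = 69.064/230 = 0.300 A.

I_p ≈ 0.300 A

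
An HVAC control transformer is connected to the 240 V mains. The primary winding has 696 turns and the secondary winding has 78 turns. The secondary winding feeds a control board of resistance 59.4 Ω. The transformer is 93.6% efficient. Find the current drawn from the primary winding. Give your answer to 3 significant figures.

I_p ≈ 0.0542 A

V_s = 240 × 78/696 = 26.897 V.
I_s = V_s/R = 26.897/59.4 = 0.45280 A.
P_out = V_s I_s = 26.897 × 0.45280 = 12.179 W.
P_in = P_out/η = 12.179/0.936 = 13.012 W.
I_p = P_in/V_p = 13.012/240 = 0.0542 A.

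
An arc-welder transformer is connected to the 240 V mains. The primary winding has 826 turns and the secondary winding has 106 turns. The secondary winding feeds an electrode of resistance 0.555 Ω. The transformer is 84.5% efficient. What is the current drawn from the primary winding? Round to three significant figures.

I_p ≈ 8.43 A

V_s = 240 × 106/826 = 30.799 V.
I_s = V_s/R = 30.799/0.555 = 55.494 A.
P_out = V_s I_s = 30.799 × 55.494 = 1709.2 W.
P_in = P_out/η = 1709.2/0.845 = 2022.7 W.
I_p = P_in/V_p = 2022.7/240 = 8.43 A.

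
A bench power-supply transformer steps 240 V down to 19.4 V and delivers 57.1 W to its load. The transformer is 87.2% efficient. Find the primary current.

I_p ≈ 0.273 A

P_in = P_out/η = 57.1/0.872 = 65.482 W.
I_p = P_in/V_p = 65.482/240 = 0.273 A.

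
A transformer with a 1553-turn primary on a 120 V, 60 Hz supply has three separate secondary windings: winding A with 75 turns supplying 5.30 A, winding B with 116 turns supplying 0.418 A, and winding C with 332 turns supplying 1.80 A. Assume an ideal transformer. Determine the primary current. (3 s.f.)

I_p ≈ 0.672 A

V_A = 120 × 75/1553 = 5.7952 V; V_B = 120 × 116/1553 = 8.9633 V; V_C = 120 × 332/1553 = 25.654 V.
P_out = V_A I_A + V_B I_B + V_C I_C = 5.7952×5.30 + 8.9633×0.418 + 25.654×1.80 = 30.715 + 3.7467 + 46.176 = 80.638 W.
Ideal ⇒ P_in = P_out, so I_p = P_out/V_p = 80.638/120 = 0.672 A.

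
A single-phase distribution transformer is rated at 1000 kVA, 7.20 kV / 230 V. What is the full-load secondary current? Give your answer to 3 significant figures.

I_s ≈ 4350 A

I_s = S/V_s = 1000000/230 = 4350 A.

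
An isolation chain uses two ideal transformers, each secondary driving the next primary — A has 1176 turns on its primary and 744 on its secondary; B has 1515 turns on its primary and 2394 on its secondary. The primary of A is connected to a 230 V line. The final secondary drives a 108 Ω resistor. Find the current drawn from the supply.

After A: V = 230.00 × 744/1176 = 145.51 V.
After B: V = 145.51 × 2394/1515 = 229.93 V.
I_load = 229.93/108 = 2.1290 A, so P_out = 229.93 × 2.1290 = 489.54 W.
All ideal ⇒ P_in = P_out, so I_supply = 489.54/230 = 2.13 A.

I_supply ≈ 2.13 A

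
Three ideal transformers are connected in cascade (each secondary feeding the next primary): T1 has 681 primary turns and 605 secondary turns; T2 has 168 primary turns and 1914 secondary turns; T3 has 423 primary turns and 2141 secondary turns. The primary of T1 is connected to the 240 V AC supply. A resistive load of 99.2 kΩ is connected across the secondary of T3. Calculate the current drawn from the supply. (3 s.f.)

I_supply ≈ 6.35 A

After T1: V = 240.00 × 605/681 = 213.22 V.
After T2: V = 213.22 × 1914/168 = 2429.1 V.
After T3: V = 2429.1 × 2141/423 = 12295 V.
I_load = 12295/99200 = 0.12394 A, so P_out = 12295 × 0.12394 = 1523.9 W.
All ideal ⇒ P_in = P_out, so I_supply = 1523.9/240 = 6.35 A.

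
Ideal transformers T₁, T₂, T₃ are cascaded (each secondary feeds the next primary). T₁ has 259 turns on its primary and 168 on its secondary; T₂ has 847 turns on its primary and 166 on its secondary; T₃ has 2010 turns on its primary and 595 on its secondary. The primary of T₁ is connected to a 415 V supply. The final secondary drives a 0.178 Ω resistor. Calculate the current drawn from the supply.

Secondary of T₁: V = 415.00 × 168/259 = 269.19 V.
Secondary of T₂: V = 269.19 × 166/847 = 52.757 V.
Secondary of T₃: V = 52.757 × 595/2010 = 15.617 V.
I_load = 15.617/0.178 = 87.737 A, so P_out = 15.617 × 87.737 = 1370.2 W.
All ideal ⇒ P_in = P_out, so I_supply = 1370.2/415 = 3.30 A.

I_supply ≈ 3.30 A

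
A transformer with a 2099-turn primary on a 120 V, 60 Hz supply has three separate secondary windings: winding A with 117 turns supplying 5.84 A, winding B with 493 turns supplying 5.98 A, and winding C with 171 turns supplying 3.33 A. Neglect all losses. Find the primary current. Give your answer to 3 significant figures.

I_p ≈ 2.00 A

V_A = 120 × 117/2099 = 6.6889 V; V_B = 120 × 493/2099 = 28.185 V; V_C = 120 × 171/2099 = 9.7761 V.
P_out = V_A I_A + V_B I_B + V_C I_C = 6.6889×5.84 + 28.185×5.98 + 9.7761×3.33 = 39.063 + 168.55 + 32.554 = 240.16 W.
Ideal ⇒ P_in = P_out, so I_p = P_out/V_p = 240.16/120 = 2.00 A.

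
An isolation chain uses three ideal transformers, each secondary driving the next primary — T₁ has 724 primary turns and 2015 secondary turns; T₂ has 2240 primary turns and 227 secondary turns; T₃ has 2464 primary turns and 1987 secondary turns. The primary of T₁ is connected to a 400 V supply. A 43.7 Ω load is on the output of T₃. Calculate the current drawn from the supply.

I_supply ≈ 0.474 A

After T₁: V = 400.00 × 2015/724 = 1113.3 V.
After T₂: V = 1113.3 × 227/2240 = 112.82 V.
After T₃: V = 112.82 × 1987/2464 = 90.977 V.
I_load = 90.977/43.7 = 2.0819 A, so P_out = 90.977 × 2.0819 = 189.40 W.
All ideal ⇒ P_in = P_out, so I_supply = 189.40/400 = 0.474 A.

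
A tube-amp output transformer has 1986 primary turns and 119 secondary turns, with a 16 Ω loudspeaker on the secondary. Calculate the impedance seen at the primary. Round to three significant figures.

Z_p = (N_p/N_s)² × Z_s = (1986/119)² × 16 = 4460 Ω.

Z_p ≈ 4460 Ω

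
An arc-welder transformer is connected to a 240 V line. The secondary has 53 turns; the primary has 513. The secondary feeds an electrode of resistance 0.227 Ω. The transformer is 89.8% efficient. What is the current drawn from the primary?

V_s = 240 × 53/513 = 24.795 V.
I_s = V_s/R = 24.795/0.227 = 109.23 A.
P_out = V_s I_s = 24.795 × 109.23 = 2708.4 W.
P_in = P_out/η = 2708.4/0.898 = 3016.0 W.
I_p = P_in/V_p = 3016.0/240 = 12.6 A.

I_p ≈ 12.6 A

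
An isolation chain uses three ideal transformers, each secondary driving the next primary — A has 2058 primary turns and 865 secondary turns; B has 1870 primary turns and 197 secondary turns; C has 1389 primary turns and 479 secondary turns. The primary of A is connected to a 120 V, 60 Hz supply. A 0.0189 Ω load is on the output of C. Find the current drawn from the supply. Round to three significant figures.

I_supply ≈ 1.48 A

After A: V = 120.00 × 865/2058 = 50.437 V.
After B: V = 50.437 × 197/1870 = 5.3135 V.
After C: V = 5.3135 × 479/1389 = 1.8324 V.
I_load = 1.8324/0.0189 = 96.950 A, so P_out = 1.8324 × 96.950 = 177.65 W.
All ideal ⇒ P_in = P_out, so I_supply = 177.65/120 = 1.48 A.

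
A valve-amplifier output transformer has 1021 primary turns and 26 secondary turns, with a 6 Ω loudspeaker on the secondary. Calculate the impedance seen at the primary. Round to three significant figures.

Z_p ≈ 9250 Ω

Z_p = (N_p/N_s)² × Z_s = (1021/26)² × 6 = 9250 Ω.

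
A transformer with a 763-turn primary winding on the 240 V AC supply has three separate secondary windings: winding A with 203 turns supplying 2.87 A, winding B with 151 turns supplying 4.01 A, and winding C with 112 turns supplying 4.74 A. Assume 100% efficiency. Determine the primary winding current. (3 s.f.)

V_A = 240 × 203/763 = 63.853 V; V_B = 240 × 151/763 = 47.497 V; V_C = 240 × 112/763 = 35.229 V.
P_out = V_A I_A + V_B I_B + V_C I_C = 63.853×2.87 + 47.497×4.01 + 35.229×4.74 = 183.26 + 190.46 + 166.99 = 540.71 W.
Ideal ⇒ P_in = P_out, so I_p = P_out/V_p = 540.71/240 = 2.25 A.

I_p ≈ 2.25 A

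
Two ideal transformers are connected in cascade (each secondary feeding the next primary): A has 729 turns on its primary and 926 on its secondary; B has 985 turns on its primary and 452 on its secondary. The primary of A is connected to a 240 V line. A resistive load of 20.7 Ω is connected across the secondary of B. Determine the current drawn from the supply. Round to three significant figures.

I_supply ≈ 3.94 A

After A: V = 240.00 × 926/729 = 304.86 V.
After B: V = 304.86 × 452/985 = 139.89 V.
I_load = 139.89/20.7 = 6.7581 A, so P_out = 139.89 × 6.7581 = 945.42 W.
All ideal ⇒ P_in = P_out, so I_supply = 945.42/240 = 3.94 A.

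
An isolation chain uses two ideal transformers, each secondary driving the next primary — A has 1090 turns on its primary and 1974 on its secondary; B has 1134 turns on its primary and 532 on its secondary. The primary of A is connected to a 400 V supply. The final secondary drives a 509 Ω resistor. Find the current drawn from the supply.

I_supply ≈ 0.567 A

After A: V = 400.00 × 1974/1090 = 724.40 V.
After B: V = 724.40 × 532/1134 = 339.84 V.
I_load = 339.84/509 = 0.66767 A, so P_out = 339.84 × 0.66767 = 226.90 W.
All ideal ⇒ P_in = P_out, so I_supply = 226.90/400 = 0.567 A.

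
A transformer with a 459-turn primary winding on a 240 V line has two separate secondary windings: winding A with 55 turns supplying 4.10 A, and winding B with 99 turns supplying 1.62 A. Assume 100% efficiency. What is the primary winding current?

V_A = 240 × 55/459 = 28.758 V; V_B = 240 × 99/459 = 51.765 V.
P_out = V_A I_A + V_B I_B = 28.758×4.10 + 51.765×1.62 = 117.91 + 83.859 = 201.77 W.
Ideal ⇒ P_in = P_out, so I_p = P_out/V_p = 201.77/240 = 0.841 A.

I_p ≈ 0.841 A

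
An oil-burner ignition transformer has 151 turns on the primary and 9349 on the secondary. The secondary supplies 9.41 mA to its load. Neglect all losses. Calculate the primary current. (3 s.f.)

For an ideal transformer I_p/I_s = N_s/N_p, so I_p = 0.00941 × 9349/151 = 0.583 A.

I_p ≈ 0.583 A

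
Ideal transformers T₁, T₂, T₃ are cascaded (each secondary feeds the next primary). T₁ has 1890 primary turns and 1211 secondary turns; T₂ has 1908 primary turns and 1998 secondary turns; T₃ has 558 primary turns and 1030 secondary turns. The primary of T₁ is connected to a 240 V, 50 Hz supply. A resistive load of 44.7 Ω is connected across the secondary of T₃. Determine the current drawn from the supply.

I_supply ≈ 8.24 A

Secondary of T₁: V = 240.00 × 1211/1890 = 153.78 V.
Secondary of T₂: V = 153.78 × 1998/1908 = 161.03 V.
Secondary of T₃: V = 161.03 × 1030/558 = 297.24 V.
I_load = 297.24/44.7 = 6.6498 A, so P_out = 297.24 × 6.6498 = 1976.6 W.
All ideal ⇒ P_in = P_out, so I_supply = 1976.6/240 = 8.24 A.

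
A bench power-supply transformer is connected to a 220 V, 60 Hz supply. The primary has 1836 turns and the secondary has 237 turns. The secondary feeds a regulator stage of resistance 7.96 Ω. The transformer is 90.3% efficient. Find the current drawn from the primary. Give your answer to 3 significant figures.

V_s = 220 × 237/1836 = 28.399 V.
I_s = V_s/R = 28.399/7.96 = 3.5677 A.
P_out = V_s I_s = 28.399 × 3.5677 = 101.32 W.
P_in = P_out/η = 101.32/0.903 = 112.20 W.
I_p = P_in/V_p = 112.20/220 = 0.510 A.

I_p ≈ 0.510 A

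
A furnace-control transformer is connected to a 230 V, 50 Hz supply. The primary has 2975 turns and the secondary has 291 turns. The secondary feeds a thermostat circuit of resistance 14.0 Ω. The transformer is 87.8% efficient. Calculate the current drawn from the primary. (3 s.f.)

V_s = 230 × 291/2975 = 22.497 V.
I_s = V_s/R = 22.497/14.0 = 1.6070 A.
P_out = V_s I_s = 22.497 × 1.6070 = 36.153 W.
P_in = P_out/η = 36.153/0.878 = 41.176 W.
I_p = P_in/V_p = 41.176/230 = 0.179 A.

I_p ≈ 0.179 A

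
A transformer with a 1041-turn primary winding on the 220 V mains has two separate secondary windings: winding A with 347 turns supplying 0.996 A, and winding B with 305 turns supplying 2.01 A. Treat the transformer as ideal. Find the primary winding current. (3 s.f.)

V_A = 220 × 347/1041 = 73.333 V; V_B = 220 × 305/1041 = 64.457 V.
P_out = V_A I_A + V_B I_B = 73.333×0.996 + 64.457×2.01 = 73.040 + 129.56 = 202.60 W.
Ideal ⇒ P_in = P_out, so I_p = P_out/V_p = 202.60/220 = 0.921 A.

I_p ≈ 0.921 A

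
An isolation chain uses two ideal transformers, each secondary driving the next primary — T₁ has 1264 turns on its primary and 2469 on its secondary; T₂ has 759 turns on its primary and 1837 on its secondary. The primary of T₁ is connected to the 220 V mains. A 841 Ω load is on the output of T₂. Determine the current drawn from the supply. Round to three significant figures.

Secondary of T₁: V = 220.00 × 2469/1264 = 429.73 V.
Secondary of T₂: V = 429.73 × 1837/759 = 1040.1 V.
I_load = 1040.1/841 = 1.2367 A, so P_out = 1040.1 × 1.2367 = 1286.3 W.
All ideal ⇒ P_in = P_out, so I_supply = 1286.3/220 = 5.85 A.

I_supply ≈ 5.85 A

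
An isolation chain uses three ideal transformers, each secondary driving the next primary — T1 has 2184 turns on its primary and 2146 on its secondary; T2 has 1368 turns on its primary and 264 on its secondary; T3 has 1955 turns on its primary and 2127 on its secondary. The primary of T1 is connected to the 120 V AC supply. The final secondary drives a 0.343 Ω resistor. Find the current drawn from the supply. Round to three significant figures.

After T1: V = 120.00 × 2146/2184 = 117.91 V.
After T2: V = 117.91 × 264/1368 = 22.755 V.
After T3: V = 22.755 × 2127/1955 = 24.757 V.
I_load = 24.757/0.343 = 72.178 A, so P_out = 24.757 × 72.178 = 1786.9 W.
All ideal ⇒ P_in = P_out, so I_supply = 1786.9/120 = 14.9 A.

I_supply ≈ 14.9 A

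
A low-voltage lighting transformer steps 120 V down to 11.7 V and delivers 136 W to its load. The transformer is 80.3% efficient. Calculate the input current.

I_in ≈ 1.41 A

P_in = P_out/η = 136/0.803 = 169.36 W.
I_in = P_in/V_in = 169.36/120 = 1.41 A.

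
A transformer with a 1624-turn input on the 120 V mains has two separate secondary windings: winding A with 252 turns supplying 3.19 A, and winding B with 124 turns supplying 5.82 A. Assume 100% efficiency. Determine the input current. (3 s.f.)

V_A = 120 × 252/1624 = 18.621 V; V_B = 120 × 124/1624 = 9.1626 V.
P_out = V_A I_A + V_B I_B = 18.621×3.19 + 9.1626×5.82 = 59.400 + 53.326 = 112.73 W.
Ideal ⇒ P_in = P_out, so I_in = P_out/V_in = 112.73/120 = 0.939 A.

I_in ≈ 0.939 A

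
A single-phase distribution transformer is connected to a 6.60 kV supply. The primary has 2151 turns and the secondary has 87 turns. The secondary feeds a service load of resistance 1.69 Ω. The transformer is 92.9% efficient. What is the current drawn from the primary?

V_s = 6600 × 87/2151 = 266.95 V.
I_s = V_s/R = 266.95/1.69 = 157.96 A.
P_out = V_s I_s = 266.95 × 157.96 = 42166 W.
P_in = P_out/η = 42166/0.929 = 45388 W.
I_p = P_in/V_p = 45388/6600 = 6.88 A.

I_p ≈ 6.88 A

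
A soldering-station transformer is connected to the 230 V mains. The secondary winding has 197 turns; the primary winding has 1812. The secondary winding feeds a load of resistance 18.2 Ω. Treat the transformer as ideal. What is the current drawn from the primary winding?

V_s = V_p × N_s/N_p = 230 × 197/1812 = 25.006 V.
I_s = V_s/R = 25.006/18.2 = 1.3739 A.
For an ideal transformer I_p N_p = I_s N_s, so I_p = 1.3739 × 197/1812 = 0.149 A.

I_p ≈ 0.149 A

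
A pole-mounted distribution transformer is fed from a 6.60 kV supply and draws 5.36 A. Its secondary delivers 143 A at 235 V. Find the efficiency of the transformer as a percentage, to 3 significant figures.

η ≈ 95.0%

P_in = 6600 × 5.36 = 35376.0 W.
P_out = 235 × 143 = 33605.0 W.
η = P_out/P_in = 33605.0/35376.0 = 0.950.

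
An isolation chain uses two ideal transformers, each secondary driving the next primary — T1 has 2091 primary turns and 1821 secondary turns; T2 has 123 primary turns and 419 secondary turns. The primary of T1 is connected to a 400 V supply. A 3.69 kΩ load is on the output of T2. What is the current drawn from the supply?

Secondary of T1: V = 400.00 × 1821/2091 = 348.35 V.
Secondary of T2: V = 348.35 × 419/123 = 1186.7 V.
I_load = 1186.7/3690 = 0.32159 A, so P_out = 1186.7 × 0.32159 = 381.61 W.
All ideal ⇒ P_in = P_out, so I_supply = 381.61/400 = 0.954 A.

I_supply ≈ 0.954 A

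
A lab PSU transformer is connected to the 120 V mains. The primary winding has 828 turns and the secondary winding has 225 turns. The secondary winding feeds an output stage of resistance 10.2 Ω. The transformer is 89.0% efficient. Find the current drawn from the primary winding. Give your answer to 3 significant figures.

V_s = 120 × 225/828 = 32.609 V.
I_s = V_s/R = 32.609/10.2 = 3.1969 A.
P_out = V_s I_s = 32.609 × 3.1969 = 104.25 W.
P_in = P_out/η = 104.25/0.890 = 117.13 W.
I_p = P_in/V_p = 117.13/120 = 0.976 A.

I_p ≈ 0.976 A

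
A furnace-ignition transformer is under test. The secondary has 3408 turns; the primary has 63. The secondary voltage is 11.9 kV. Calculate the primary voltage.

V_p/V_s = N_p/N_s, so V_p = 11900 × 63/3408 = 220 V.

V_p ≈ 220 V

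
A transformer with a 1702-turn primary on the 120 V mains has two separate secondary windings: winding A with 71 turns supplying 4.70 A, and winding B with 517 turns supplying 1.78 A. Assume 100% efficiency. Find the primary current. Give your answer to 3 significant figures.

I_p ≈ 0.737 A

V_A = 120 × 71/1702 = 5.0059 V; V_B = 120 × 517/1702 = 36.451 V.
P_out = V_A I_A + V_B I_B = 5.0059×4.70 + 36.451×1.78 = 23.528 + 64.883 = 88.411 W.
Ideal ⇒ P_in = P_out, so I_p = P_out/V_p = 88.411/120 = 0.737 A.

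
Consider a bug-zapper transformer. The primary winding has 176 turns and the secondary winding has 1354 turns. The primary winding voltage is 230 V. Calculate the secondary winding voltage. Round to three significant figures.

V_s/V_p = N_s/N_p, so V_s = 230 × 1354/176 = 1770 V.

V_s ≈ 1770 V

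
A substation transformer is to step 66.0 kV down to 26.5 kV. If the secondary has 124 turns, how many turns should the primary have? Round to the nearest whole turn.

N_p/N_s = V_p/V_s, so N_p = 124 × 66000/26500 = 308.8 ≈ 309 turns.

N_p = 309 turns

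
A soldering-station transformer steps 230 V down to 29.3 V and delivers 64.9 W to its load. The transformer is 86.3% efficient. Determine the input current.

I_in ≈ 0.327 A

P_in = P_out/η = 64.9/0.863 = 75.203 W.
I_in = P_in/V_in = 75.203/230 = 0.327 A.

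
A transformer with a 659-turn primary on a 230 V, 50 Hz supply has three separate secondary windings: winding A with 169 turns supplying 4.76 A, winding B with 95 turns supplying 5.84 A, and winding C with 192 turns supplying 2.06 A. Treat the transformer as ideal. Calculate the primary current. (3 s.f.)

I_p ≈ 2.66 A

V_A = 230 × 169/659 = 58.983 V; V_B = 230 × 95/659 = 33.156 V; V_C = 230 × 192/659 = 67.011 V.
P_out = V_A I_A + V_B I_B + V_C I_C = 58.983×4.76 + 33.156×5.84 + 67.011×2.06 = 280.76 + 193.63 + 138.04 = 612.44 W.
Ideal ⇒ P_in = P_out, so I_p = P_out/V_p = 612.44/230 = 2.66 A.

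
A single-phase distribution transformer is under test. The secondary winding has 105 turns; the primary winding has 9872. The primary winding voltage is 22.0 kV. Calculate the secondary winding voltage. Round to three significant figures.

V_s/V_p = N_s/N_p, so V_s = 22000 × 105/9872 = 234 V.

V_s ≈ 234 V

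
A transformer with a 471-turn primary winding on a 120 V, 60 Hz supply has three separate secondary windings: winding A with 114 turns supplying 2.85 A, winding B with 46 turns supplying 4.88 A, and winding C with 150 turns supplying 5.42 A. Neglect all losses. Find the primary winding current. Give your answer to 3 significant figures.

I_p ≈ 2.89 A

V_A = 120 × 114/471 = 29.045 V; V_B = 120 × 46/471 = 11.720 V; V_C = 120 × 150/471 = 38.217 V.
P_out = V_A I_A + V_B I_B + V_C I_C = 29.045×2.85 + 11.720×4.88 + 38.217×5.42 = 82.777 + 57.192 + 207.13 = 347.10 W.
Ideal ⇒ P_in = P_out, so I_p = P_out/V_p = 347.10/120 = 2.89 A.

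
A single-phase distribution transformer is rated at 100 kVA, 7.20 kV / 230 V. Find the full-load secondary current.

I_s = S/V_s = 100000/230 = 435 A.

I_s ≈ 435 A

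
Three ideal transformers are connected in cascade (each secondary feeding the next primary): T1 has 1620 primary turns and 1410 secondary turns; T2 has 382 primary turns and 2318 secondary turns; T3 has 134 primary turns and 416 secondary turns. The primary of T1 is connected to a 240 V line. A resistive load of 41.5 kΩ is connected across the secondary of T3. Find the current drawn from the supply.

After T1: V = 240.00 × 1410/1620 = 208.89 V.
After T2: V = 208.89 × 2318/382 = 1267.6 V.
After T3: V = 1267.6 × 416/134 = 3935.1 V.
I_load = 3935.1/41500 = 0.094821 A, so P_out = 3935.1 × 0.094821 = 373.13 W.
All ideal ⇒ P_in = P_out, so I_supply = 373.13/240 = 1.55 A.

I_supply ≈ 1.55 A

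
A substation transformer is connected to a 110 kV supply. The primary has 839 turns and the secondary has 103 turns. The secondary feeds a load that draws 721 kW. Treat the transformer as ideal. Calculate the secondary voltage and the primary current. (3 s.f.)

V_s = V_p × N_s/N_p = 110000 × 103/839 = 13504 V.
I_s = P/V_s = 721000/13504 = 53.391 A.
I_p = I_s × N_s/N_p = 53.391 × 103/839 = 6.55 A.

V_s ≈ 13500 V, I_p ≈ 6.55 A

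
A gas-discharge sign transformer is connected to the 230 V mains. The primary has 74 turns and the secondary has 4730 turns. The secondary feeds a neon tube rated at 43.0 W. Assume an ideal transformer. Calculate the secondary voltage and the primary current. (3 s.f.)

V_s ≈ 14700 V, I_p ≈ 0.187 A

V_s = V_p × N_s/N_p = 230 × 4730/74 = 14701 V.
I_s = P/V_s = 43.0/14701 = 0.0029249 A.
I_p = I_s × N_s/N_p = 0.0029249 × 4730/74 = 0.187 A.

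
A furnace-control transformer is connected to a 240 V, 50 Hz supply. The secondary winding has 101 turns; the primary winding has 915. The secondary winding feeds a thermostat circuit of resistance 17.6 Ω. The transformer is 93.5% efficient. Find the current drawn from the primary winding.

V_s = 240 × 101/915 = 26.492 V.
I_s = V_s/R = 26.492/17.6 = 1.5052 A.
P_out = V_s I_s = 26.492 × 1.5052 = 39.876 W.
P_in = P_out/η = 39.876/0.935 = 42.648 W.
I_p = P_in/V_p = 42.648/240 = 0.178 A.

I_p ≈ 0.178 A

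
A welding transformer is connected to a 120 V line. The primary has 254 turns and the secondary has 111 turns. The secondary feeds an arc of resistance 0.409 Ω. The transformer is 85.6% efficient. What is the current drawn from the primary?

I_p ≈ 65.5 A

V_s = 120 × 111/254 = 52.441 V.
I_s = V_s/R = 52.441/0.409 = 128.22 A.
P_out = V_s I_s = 52.441 × 128.22 = 6723.8 W.
P_in = P_out/η = 6723.8/0.856 = 7855.0 W.
I_p = P_in/V_p = 7855.0/120 = 65.5 A.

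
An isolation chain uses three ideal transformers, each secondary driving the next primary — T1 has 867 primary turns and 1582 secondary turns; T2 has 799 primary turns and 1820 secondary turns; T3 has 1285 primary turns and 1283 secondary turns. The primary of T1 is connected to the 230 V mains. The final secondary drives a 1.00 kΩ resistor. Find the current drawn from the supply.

After T1: V = 230.00 × 1582/867 = 419.68 V.
After T2: V = 419.68 × 1820/799 = 955.96 V.
After T3: V = 955.96 × 1283/1285 = 954.47 V.
I_load = 954.47/1000 = 0.95447 A, so P_out = 954.47 × 0.95447 = 911.02 W.
All ideal ⇒ P_in = P_out, so I_supply = 911.02/230 = 3.96 A.

I_supply ≈ 3.96 A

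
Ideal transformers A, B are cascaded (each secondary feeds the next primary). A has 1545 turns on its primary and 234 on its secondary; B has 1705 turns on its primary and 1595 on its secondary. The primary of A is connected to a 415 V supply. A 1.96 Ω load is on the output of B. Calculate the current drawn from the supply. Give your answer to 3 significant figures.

I_supply ≈ 4.25 A

After A: V = 415.00 × 234/1545 = 62.854 V.
After B: V = 62.854 × 1595/1705 = 58.799 V.
I_load = 58.799/1.96 = 30.000 A, so P_out = 58.799 × 30.000 = 1764.0 W.
All ideal ⇒ P_in = P_out, so I_supply = 1764.0/415 = 4.25 A.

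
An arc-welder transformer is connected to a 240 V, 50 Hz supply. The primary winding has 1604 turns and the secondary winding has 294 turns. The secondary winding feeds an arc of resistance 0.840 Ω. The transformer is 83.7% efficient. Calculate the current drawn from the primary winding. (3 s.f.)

V_s = 240 × 294/1604 = 43.990 V.
I_s = V_s/R = 43.990/0.840 = 52.369 A.
P_out = V_s I_s = 43.990 × 52.369 = 2303.7 W.
P_in = P_out/η = 2303.7/0.837 = 2752.4 W.
I_p = P_in/V_p = 2752.4/240 = 11.5 A.

I_p ≈ 11.5 A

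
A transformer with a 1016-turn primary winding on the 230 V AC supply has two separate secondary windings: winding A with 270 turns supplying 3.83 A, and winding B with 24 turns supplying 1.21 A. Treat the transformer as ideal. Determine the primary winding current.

V_A = 230 × 270/1016 = 61.122 V; V_B = 230 × 24/1016 = 5.4331 V.
P_out = V_A I_A + V_B I_B = 61.122×3.83 + 5.4331×1.21 = 234.10 + 6.5740 = 240.67 W.
Ideal ⇒ P_in = P_out, so I_p = P_out/V_p = 240.67/230 = 1.05 A.

I_p ≈ 1.05 A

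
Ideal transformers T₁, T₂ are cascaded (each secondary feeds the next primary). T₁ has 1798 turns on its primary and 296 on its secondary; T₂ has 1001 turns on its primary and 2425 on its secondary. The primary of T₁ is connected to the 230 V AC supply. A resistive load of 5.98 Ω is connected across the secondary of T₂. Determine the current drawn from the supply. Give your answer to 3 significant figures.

I_supply ≈ 6.12 A

Secondary of T₁: V = 230.00 × 296/1798 = 37.864 V.
Secondary of T₂: V = 37.864 × 2425/1001 = 91.729 V.
I_load = 91.729/5.98 = 15.339 A, so P_out = 91.729 × 15.339 = 1407.1 W.
All ideal ⇒ P_in = P_out, so I_supply = 1407.1/230 = 6.12 A.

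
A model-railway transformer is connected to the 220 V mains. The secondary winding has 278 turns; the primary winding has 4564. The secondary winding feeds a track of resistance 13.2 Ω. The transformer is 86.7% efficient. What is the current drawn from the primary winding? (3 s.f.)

V_s = 220 × 278/4564 = 13.401 V.
I_s = V_s/R = 13.401/13.2 = 1.0152 A.
P_out = V_s I_s = 13.401 × 1.0152 = 13.604 W.
P_in = P_out/η = 13.604/0.867 = 15.691 W.
I_p = P_in/V_p = 15.691/220 = 0.0713 A.

I_p ≈ 0.0713 A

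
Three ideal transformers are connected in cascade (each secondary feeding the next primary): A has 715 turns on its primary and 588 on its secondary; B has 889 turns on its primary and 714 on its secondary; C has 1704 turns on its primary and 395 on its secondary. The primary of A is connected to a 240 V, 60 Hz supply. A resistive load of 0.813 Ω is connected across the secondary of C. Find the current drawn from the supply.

I_supply ≈ 6.92 A

Secondary of A: V = 240.00 × 588/715 = 197.37 V.
Secondary of B: V = 197.37 × 714/889 = 158.52 V.
Secondary of C: V = 158.52 × 395/1704 = 36.746 V.
I_load = 36.746/0.813 = 45.198 A, so P_out = 36.746 × 45.198 = 1660.8 W.
All ideal ⇒ P_in = P_out, so I_supply = 1660.8/240 = 6.92 A.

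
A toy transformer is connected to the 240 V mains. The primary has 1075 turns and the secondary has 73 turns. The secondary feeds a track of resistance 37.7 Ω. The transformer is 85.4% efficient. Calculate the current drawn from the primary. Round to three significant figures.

I_p ≈ 0.0344 A

V_s = 240 × 73/1075 = 16.298 V.
I_s = V_s/R = 16.298/37.7 = 0.43230 A.
P_out = V_s I_s = 16.298 × 0.43230 = 7.0455 W.
P_in = P_out/η = 7.0455/0.854 = 8.2500 W.
I_p = P_in/V_p = 8.2500/240 = 0.0344 A.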